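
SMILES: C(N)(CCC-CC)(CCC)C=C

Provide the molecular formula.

Heavy atoms from the SMILES: 11 C, 1 N.
Implicit hydrogens by atom environment:
  7 × C: 2 H each → 14
  2 × C: 3 H each → 6
  1 × C: 1 H
  1 × C: no H
  1 × N: 2 H
  Total hydrogens = 23.
Molecular formula: C11H23N

C11H23N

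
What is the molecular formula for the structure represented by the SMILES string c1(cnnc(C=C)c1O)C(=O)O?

Heavy atoms from the SMILES: 7 C, 2 N, 3 O.
Implicit hydrogens by atom environment:
  3 × C (aromatic): no H
  2 × N (aromatic): no H
  2 × O: 1 H each → 2
  1 × C: 2 H
  1 × C (aromatic): 1 H
  1 × C: 1 H
  1 × C: no H
  1 × O: no H
  Total hydrogens = 6.
Molecular formula: C7H6N2O3

C7H6N2O3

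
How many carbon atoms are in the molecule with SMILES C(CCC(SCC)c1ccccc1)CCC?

The symbol for carbon appears 15 times in the SMILES. Lowercase c denotes aromatic carbon and counts toward C.

15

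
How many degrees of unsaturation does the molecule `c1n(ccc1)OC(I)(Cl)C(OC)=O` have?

Molecular formula from the SMILES: C7H7ClINO3.
DoU = (2C + 2 + N − H − X)/2 = (2·7 + 2 + 1 − 7 − 2)/2 = 8/2 = 4.
(Structurally: 1 ring(s) + 3 π bond(s) = 4.)

4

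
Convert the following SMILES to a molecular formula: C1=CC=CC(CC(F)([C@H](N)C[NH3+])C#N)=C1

Heavy atoms from the SMILES: 11 C, 1 F, 3 N.
Implicit hydrogens by atom environment:
  5 × C (aromatic): 1 H each → 5
  2 × C: 2 H each → 4
  2 × C: no H
  1 × C: 1 H
  1 × C (aromatic): no H
  1 × F: no H
  1 × N (charge +1): 3 H
  1 × N: 2 H
  1 × N: no H
  Total hydrogens = 15.
Net charge +1.
Molecular formula: C11H15FN3+

C11H15FN3+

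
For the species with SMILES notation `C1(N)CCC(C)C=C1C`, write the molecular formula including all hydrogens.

C8H15N

Heavy atoms from the SMILES: 8 C, 1 N.
Implicit hydrogens by atom environment:
  3 × C: 1 H each → 3
  2 × C: 3 H each → 6
  2 × C: 2 H each → 4
  1 × C: no H
  1 × N: 2 H
  Total hydrogens = 15.
Molecular formula: C8H15N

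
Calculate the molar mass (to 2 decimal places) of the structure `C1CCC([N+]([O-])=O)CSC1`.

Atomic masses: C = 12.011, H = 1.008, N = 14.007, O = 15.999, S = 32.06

Molecular formula: C6H11NO2S.
M = 6×12.011 + 11×1.008 + 1×14.007 + 2×15.999 + 1×32.06 = 161.22 g/mol.

161.22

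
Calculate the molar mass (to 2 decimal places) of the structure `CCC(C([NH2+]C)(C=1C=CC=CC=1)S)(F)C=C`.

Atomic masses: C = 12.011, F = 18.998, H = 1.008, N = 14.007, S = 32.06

Molecular formula: C13H19FNS+.
M = 13×12.011 + 1×18.998 + 19×1.008 + 1×14.007 + 1×32.06 = 240.36 g/mol.

240.36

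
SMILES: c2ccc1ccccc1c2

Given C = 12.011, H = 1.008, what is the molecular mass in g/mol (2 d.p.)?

Molecular formula: C10H8.
M = 10×12.011 + 8×1.008 = 128.17 g/mol.

128.17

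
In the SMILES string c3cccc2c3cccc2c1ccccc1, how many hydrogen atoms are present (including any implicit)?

12

Hydrogens are implicit in SMILES; fill each atom to its normal valence:
  12 × C (aromatic): 1 H each → 12
  4 × C (aromatic): no H
  Total hydrogens = 12.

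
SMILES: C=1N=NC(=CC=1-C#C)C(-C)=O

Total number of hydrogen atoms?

Hydrogens are implicit in SMILES; fill each atom to its normal valence:
  2 × C (aromatic): 1 H each → 2
  2 × C (aromatic): no H
  2 × C: no H
  2 × N (aromatic): no H
  1 × C: 3 H
  1 × C: 1 H
  1 × O: no H
  Total hydrogens = 6.

6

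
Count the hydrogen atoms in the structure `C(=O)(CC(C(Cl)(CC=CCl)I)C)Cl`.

10

Hydrogens are implicit in SMILES; fill each atom to its normal valence:
  3 × C: 1 H each → 3
  3 × Cl: no H
  2 × C: 2 H each → 4
  2 × C: no H
  1 × C: 3 H
  1 × I: no H
  1 × O: no H
  Total hydrogens = 10.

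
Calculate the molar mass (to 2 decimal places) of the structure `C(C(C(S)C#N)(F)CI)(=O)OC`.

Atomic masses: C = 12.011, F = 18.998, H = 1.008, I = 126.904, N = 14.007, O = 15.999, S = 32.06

Molecular formula: C6H7FINO2S.
M = 6×12.011 + 1×18.998 + 7×1.008 + 1×126.904 + 1×14.007 + 2×15.999 + 1×32.06 = 303.09 g/mol.

303.09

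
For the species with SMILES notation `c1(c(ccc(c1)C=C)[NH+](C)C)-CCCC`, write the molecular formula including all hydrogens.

Heavy atoms from the SMILES: 14 C, 1 N.
Implicit hydrogens by atom environment:
  4 × C: 2 H each → 8
  3 × C: 3 H each → 9
  3 × C (aromatic): 1 H each → 3
  3 × C (aromatic): no H
  1 × C: 1 H
  1 × N (charge +1): 1 H
  Total hydrogens = 22.
Net charge +1.
Molecular formula: C14H22N+

C14H22N+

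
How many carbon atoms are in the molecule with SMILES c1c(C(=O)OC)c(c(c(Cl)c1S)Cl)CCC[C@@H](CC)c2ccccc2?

The symbol for carbon appears 20 times in the SMILES. Lowercase c denotes aromatic carbon and counts toward C.

20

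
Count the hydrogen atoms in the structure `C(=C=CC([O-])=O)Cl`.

Hydrogens are implicit in SMILES; fill each atom to its normal valence:
  2 × C: 1 H each → 2
  2 × C: no H
  1 × Cl: no H
  1 × O: no H
  1 × O (charge -1): no H
  Total hydrogens = 2.

2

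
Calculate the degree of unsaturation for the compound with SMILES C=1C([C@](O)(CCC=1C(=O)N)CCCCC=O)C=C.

Molecular formula from the SMILES: C14H21NO3.
DoU = (2C + 2 + N − H − X)/2 = (2·14 + 2 + 1 − 21 − 0)/2 = 10/2 = 5.
(Structurally: 1 ring(s) + 4 π bond(s) = 5.)

5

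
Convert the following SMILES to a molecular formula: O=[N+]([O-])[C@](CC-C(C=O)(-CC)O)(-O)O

C7H13NO6

Heavy atoms from the SMILES: 7 C, 1 N, 6 O.
Implicit hydrogens by atom environment:
  3 × C: 2 H each → 6
  3 × O: 1 H each → 3
  2 × C: no H
  2 × O: no H
  1 × C: 3 H
  1 × C: 1 H
  1 × N (charge +1): no H
  1 × O (charge -1): no H
  Total hydrogens = 13.
Molecular formula: C7H13NO6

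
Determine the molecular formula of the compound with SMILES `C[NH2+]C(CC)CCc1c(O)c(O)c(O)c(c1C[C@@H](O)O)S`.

C14H24NO5S+

Heavy atoms from the SMILES: 14 C, 1 N, 5 O, 1 S.
Implicit hydrogens by atom environment:
  6 × C (aromatic): no H
  5 × O: 1 H each → 5
  4 × C: 2 H each → 8
  2 × C: 3 H each → 6
  2 × C: 1 H each → 2
  1 × N (charge +1): 2 H
  1 × S: 1 H
  Total hydrogens = 24.
Net charge +1.
Molecular formula: C14H24NO5S+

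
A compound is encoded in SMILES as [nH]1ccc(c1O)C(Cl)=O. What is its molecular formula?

C5H4ClNO2

Heavy atoms from the SMILES: 5 C, 1 Cl, 1 N, 2 O.
Implicit hydrogens by atom environment:
  2 × C (aromatic): 1 H each → 2
  2 × C (aromatic): no H
  1 × C: no H
  1 × Cl: no H
  1 × N (aromatic): 1 H
  1 × O: 1 H
  1 × O: no H
  Total hydrogens = 4.
Molecular formula: C5H4ClNO2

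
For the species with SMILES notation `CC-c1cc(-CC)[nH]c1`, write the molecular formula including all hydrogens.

C8H13N

Heavy atoms from the SMILES: 8 C, 1 N.
Implicit hydrogens by atom environment:
  2 × C: 3 H each → 6
  2 × C: 2 H each → 4
  2 × C (aromatic): 1 H each → 2
  2 × C (aromatic): no H
  1 × N (aromatic): 1 H
  Total hydrogens = 13.
Molecular formula: C8H13N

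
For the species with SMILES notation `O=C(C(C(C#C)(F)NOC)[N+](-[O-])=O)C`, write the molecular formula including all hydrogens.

Heavy atoms from the SMILES: 7 C, 1 F, 2 N, 4 O.
Implicit hydrogens by atom environment:
  3 × C: no H
  3 × O: no H
  2 × C: 3 H each → 6
  2 × C: 1 H each → 2
  1 × F: no H
  1 × N: 1 H
  1 × N (charge +1): no H
  1 × O (charge -1): no H
  Total hydrogens = 9.
Molecular formula: C7H9FN2O4

C7H9FN2O4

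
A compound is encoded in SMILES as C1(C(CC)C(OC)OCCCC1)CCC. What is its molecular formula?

C13H26O2

Heavy atoms from the SMILES: 13 C, 2 O.
Implicit hydrogens by atom environment:
  7 × C: 2 H each → 14
  3 × C: 3 H each → 9
  3 × C: 1 H each → 3
  2 × O: no H
  Total hydrogens = 26.
Molecular formula: C13H26O2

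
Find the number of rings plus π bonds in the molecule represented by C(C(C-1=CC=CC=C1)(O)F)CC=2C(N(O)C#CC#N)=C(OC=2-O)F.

11

Molecular formula from the SMILES: C16H12F2N2O4.
DoU = (2C + 2 + N − H − X)/2 = (2·16 + 2 + 2 − 12 − 2)/2 = 22/2 = 11.
(Structurally: 2 ring(s) + 9 π bond(s) = 11.)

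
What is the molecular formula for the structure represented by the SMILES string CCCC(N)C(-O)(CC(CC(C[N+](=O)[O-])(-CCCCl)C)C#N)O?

C15H28ClN3O4

Heavy atoms from the SMILES: 15 C, 1 Cl, 3 N, 4 O.
Implicit hydrogens by atom environment:
  8 × C: 2 H each → 16
  3 × C: no H
  2 × C: 3 H each → 6
  2 × C: 1 H each → 2
  2 × O: 1 H each → 2
  1 × Cl: no H
  1 × N: 2 H
  1 × N: no H
  1 × N (charge +1): no H
  1 × O: no H
  1 × O (charge -1): no H
  Total hydrogens = 28.
Molecular formula: C15H28ClN3O4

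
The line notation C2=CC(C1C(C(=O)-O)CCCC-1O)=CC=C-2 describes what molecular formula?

C13H16O3

Heavy atoms from the SMILES: 13 C, 3 O.
Implicit hydrogens by atom environment:
  5 × C (aromatic): 1 H each → 5
  3 × C: 2 H each → 6
  3 × C: 1 H each → 3
  2 × O: 1 H each → 2
  1 × C: no H
  1 × C (aromatic): no H
  1 × O: no H
  Total hydrogens = 16.
Molecular formula: C13H16O3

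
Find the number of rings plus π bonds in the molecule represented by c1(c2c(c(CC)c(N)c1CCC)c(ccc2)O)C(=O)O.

Molecular formula from the SMILES: C16H19NO3.
DoU = (2C + 2 + N − H − X)/2 = (2·16 + 2 + 1 − 19 − 0)/2 = 16/2 = 8.
(Structurally: 2 ring(s) + 6 π bond(s) = 8.)

8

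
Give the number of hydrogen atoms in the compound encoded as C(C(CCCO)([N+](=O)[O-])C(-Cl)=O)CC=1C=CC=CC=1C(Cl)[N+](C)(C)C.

25

Hydrogens are implicit in SMILES; fill each atom to its normal valence:
  5 × C: 2 H each → 10
  4 × C (aromatic): 1 H each → 4
  3 × C: 3 H each → 9
  2 × C (aromatic): no H
  2 × C: no H
  2 × Cl: no H
  2 × N (charge +1): no H
  2 × O: no H
  1 × C: 1 H
  1 × O: 1 H
  1 × O (charge -1): no H
  Total hydrogens = 25.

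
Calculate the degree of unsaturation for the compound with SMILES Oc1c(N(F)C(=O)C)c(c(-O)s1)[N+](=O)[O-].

5

Molecular formula from the SMILES: C6H5FN2O5S.
DoU = (2C + 2 + N − H − X)/2 = (2·6 + 2 + 2 − 5 − 1)/2 = 10/2 = 5.
(Structurally: 1 ring(s) + 4 π bond(s) = 5.)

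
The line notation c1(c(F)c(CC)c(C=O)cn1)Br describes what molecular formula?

C8H7BrFNO

Heavy atoms from the SMILES: 1 Br, 8 C, 1 F, 1 N, 1 O.
Implicit hydrogens by atom environment:
  4 × C (aromatic): no H
  1 × Br: no H
  1 × C: 3 H
  1 × C: 2 H
  1 × C (aromatic): 1 H
  1 × C: 1 H
  1 × F: no H
  1 × N (aromatic): no H
  1 × O: no H
  Total hydrogens = 7.
Molecular formula: C8H7BrFNO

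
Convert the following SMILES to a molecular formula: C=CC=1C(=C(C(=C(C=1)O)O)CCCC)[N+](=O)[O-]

Heavy atoms from the SMILES: 12 C, 1 N, 4 O.
Implicit hydrogens by atom environment:
  5 × C (aromatic): no H
  4 × C: 2 H each → 8
  2 × O: 1 H each → 2
  1 × C: 3 H
  1 × C (aromatic): 1 H
  1 × C: 1 H
  1 × N (charge +1): no H
  1 × O: no H
  1 × O (charge -1): no H
  Total hydrogens = 15.
Molecular formula: C12H15NO4

C12H15NO4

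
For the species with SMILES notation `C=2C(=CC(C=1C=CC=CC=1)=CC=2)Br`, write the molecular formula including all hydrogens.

Heavy atoms from the SMILES: 1 Br, 12 C.
Implicit hydrogens by atom environment:
  9 × C (aromatic): 1 H each → 9
  3 × C (aromatic): no H
  1 × Br: no H
  Total hydrogens = 9.
Molecular formula: C12H9Br

C12H9Br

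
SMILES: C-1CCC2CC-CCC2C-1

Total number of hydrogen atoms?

18

Hydrogens are implicit in SMILES; fill each atom to its normal valence:
  8 × C: 2 H each → 16
  2 × C: 1 H each → 2
  Total hydrogens = 18.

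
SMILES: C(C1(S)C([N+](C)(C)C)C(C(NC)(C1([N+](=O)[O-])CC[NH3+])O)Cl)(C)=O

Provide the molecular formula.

[C13H27ClN4O4S]2+

Heavy atoms from the SMILES: 13 C, 1 Cl, 4 N, 4 O, 1 S.
Implicit hydrogens by atom environment:
  5 × C: 3 H each → 15
  4 × C: no H
  2 × C: 2 H each → 4
  2 × C: 1 H each → 2
  2 × N (charge +1): no H
  2 × O: no H
  1 × Cl: no H
  1 × N (charge +1): 3 H
  1 × N: 1 H
  1 × O: 1 H
  1 × O (charge -1): no H
  1 × S: 1 H
  Total hydrogens = 27.
Net charge +2.
Molecular formula: [C13H27ClN4O4S]2+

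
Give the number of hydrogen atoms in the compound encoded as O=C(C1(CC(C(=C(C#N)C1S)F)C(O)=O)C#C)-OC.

Hydrogens are implicit in SMILES; fill each atom to its normal valence:
  7 × C: no H
  3 × C: 1 H each → 3
  3 × O: no H
  1 × C: 3 H
  1 × C: 2 H
  1 × F: no H
  1 × N: no H
  1 × O: 1 H
  1 × S: 1 H
  Total hydrogens = 10.

10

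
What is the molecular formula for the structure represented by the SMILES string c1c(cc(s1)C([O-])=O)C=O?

C6H3O3S-

Heavy atoms from the SMILES: 6 C, 3 O, 1 S.
Implicit hydrogens by atom environment:
  2 × C (aromatic): 1 H each → 2
  2 × C (aromatic): no H
  2 × O: no H
  1 × C: 1 H
  1 × C: no H
  1 × O (charge -1): no H
  1 × S (aromatic): no H
  Total hydrogens = 3.
Net charge -1.
Molecular formula: C6H3O3S-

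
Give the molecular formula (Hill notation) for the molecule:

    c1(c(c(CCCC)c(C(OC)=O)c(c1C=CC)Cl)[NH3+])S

Heavy atoms from the SMILES: 15 C, 1 Cl, 1 N, 2 O, 1 S.
Implicit hydrogens by atom environment:
  6 × C (aromatic): no H
  3 × C: 3 H each → 9
  3 × C: 2 H each → 6
  2 × C: 1 H each → 2
  2 × O: no H
  1 × C: no H
  1 × Cl: no H
  1 × N (charge +1): 3 H
  1 × S: 1 H
  Total hydrogens = 21.
Net charge +1.
Molecular formula: C15H21ClNO2S+

C15H21ClNO2S+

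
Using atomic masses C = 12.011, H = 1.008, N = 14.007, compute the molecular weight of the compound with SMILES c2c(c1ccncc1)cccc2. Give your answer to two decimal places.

Molecular formula: C11H9N.
M = 11×12.011 + 9×1.008 + 1×14.007 = 155.20 g/mol.

155.20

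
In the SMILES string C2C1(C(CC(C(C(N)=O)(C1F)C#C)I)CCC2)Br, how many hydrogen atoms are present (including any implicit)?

16

Hydrogens are implicit in SMILES; fill each atom to its normal valence:
  5 × C: 2 H each → 10
  4 × C: 1 H each → 4
  4 × C: no H
  1 × Br: no H
  1 × F: no H
  1 × I: no H
  1 × N: 2 H
  1 × O: no H
  Total hydrogens = 16.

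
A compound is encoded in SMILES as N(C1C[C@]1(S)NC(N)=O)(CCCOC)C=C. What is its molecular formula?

Heavy atoms from the SMILES: 10 C, 3 N, 2 O, 1 S.
Implicit hydrogens by atom environment:
  5 × C: 2 H each → 10
  2 × C: 1 H each → 2
  2 × C: no H
  2 × O: no H
  1 × C: 3 H
  1 × N: 2 H
  1 × N: 1 H
  1 × N: no H
  1 × S: 1 H
  Total hydrogens = 19.
Molecular formula: C10H19N3O2S

C10H19N3O2S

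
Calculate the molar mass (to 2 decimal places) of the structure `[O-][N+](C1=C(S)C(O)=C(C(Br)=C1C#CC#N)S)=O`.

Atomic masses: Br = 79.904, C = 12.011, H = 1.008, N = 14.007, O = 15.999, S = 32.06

331.16

Molecular formula: C9H3BrN2O3S2.
M = 1×79.904 + 9×12.011 + 3×1.008 + 2×14.007 + 3×15.999 + 2×32.06 = 331.16 g/mol.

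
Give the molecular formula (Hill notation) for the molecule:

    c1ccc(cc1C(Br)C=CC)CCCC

C14H19Br

Heavy atoms from the SMILES: 1 Br, 14 C.
Implicit hydrogens by atom environment:
  4 × C (aromatic): 1 H each → 4
  3 × C: 2 H each → 6
  3 × C: 1 H each → 3
  2 × C: 3 H each → 6
  2 × C (aromatic): no H
  1 × Br: no H
  Total hydrogens = 19.
Molecular formula: C14H19Br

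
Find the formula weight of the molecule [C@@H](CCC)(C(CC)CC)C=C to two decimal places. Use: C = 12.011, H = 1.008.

154.30

Molecular formula: C11H22.
M = 11×12.011 + 22×1.008 = 154.30 g/mol.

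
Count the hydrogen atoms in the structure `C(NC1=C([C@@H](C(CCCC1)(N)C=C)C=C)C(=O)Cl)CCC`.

Hydrogens are implicit in SMILES; fill each atom to its normal valence:
  9 × C: 2 H each → 18
  4 × C: no H
  3 × C: 1 H each → 3
  1 × C: 3 H
  1 × Cl: no H
  1 × N: 2 H
  1 × N: 1 H
  1 × O: no H
  Total hydrogens = 27.

27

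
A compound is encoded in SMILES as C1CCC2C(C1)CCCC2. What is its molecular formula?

C10H18

Heavy atoms from the SMILES: 10 C.
Implicit hydrogens by atom environment:
  8 × C: 2 H each → 16
  2 × C: 1 H each → 2
  Total hydrogens = 18.
Molecular formula: C10H18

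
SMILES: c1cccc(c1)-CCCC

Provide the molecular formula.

C10H14

Heavy atoms from the SMILES: 10 C.
Implicit hydrogens by atom environment:
  5 × C (aromatic): 1 H each → 5
  3 × C: 2 H each → 6
  1 × C: 3 H
  1 × C (aromatic): no H
  Total hydrogens = 14.
Molecular formula: C10H14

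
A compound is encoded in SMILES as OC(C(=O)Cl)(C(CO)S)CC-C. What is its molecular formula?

Heavy atoms from the SMILES: 7 C, 1 Cl, 3 O, 1 S.
Implicit hydrogens by atom environment:
  3 × C: 2 H each → 6
  2 × C: no H
  2 × O: 1 H each → 2
  1 × C: 3 H
  1 × C: 1 H
  1 × Cl: no H
  1 × O: no H
  1 × S: 1 H
  Total hydrogens = 13.
Molecular formula: C7H13ClO3S

C7H13ClO3S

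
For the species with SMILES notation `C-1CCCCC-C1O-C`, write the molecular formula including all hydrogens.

C8H16O

Heavy atoms from the SMILES: 8 C, 1 O.
Implicit hydrogens by atom environment:
  6 × C: 2 H each → 12
  1 × C: 3 H
  1 × C: 1 H
  1 × O: no H
  Total hydrogens = 16.
Molecular formula: C8H16O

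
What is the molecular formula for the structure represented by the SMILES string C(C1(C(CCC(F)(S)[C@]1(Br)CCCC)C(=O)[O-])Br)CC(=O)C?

Heavy atoms from the SMILES: 2 Br, 15 C, 1 F, 3 O, 1 S.
Implicit hydrogens by atom environment:
  7 × C: 2 H each → 14
  5 × C: no H
  2 × Br: no H
  2 × C: 3 H each → 6
  2 × O: no H
  1 × C: 1 H
  1 × F: no H
  1 × O (charge -1): no H
  1 × S: 1 H
  Total hydrogens = 22.
Net charge -1.
Molecular formula: C15H22Br2FO3S-

C15H22Br2FO3S-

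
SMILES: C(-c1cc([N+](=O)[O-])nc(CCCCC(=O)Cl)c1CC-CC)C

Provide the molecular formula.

Heavy atoms from the SMILES: 16 C, 1 Cl, 2 N, 3 O.
Implicit hydrogens by atom environment:
  8 × C: 2 H each → 16
  4 × C (aromatic): no H
  2 × C: 3 H each → 6
  2 × O: no H
  1 × C (aromatic): 1 H
  1 × C: no H
  1 × Cl: no H
  1 × N (aromatic): no H
  1 × N (charge +1): no H
  1 × O (charge -1): no H
  Total hydrogens = 23.
Molecular formula: C16H23ClN2O3

C16H23ClN2O3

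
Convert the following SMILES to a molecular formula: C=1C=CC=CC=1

C6H6

Heavy atoms from the SMILES: 6 C.
Implicit hydrogens by atom environment:
  6 × C (aromatic): 1 H each → 6
  Total hydrogens = 6.
Molecular formula: C6H6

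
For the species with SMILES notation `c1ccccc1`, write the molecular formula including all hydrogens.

C6H6

Heavy atoms from the SMILES: 6 C.
Implicit hydrogens by atom environment:
  6 × C (aromatic): 1 H each → 6
  Total hydrogens = 6.
Molecular formula: C6H6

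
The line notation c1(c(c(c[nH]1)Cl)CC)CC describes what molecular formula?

Heavy atoms from the SMILES: 8 C, 1 Cl, 1 N.
Implicit hydrogens by atom environment:
  3 × C (aromatic): no H
  2 × C: 3 H each → 6
  2 × C: 2 H each → 4
  1 × C (aromatic): 1 H
  1 × Cl: no H
  1 × N (aromatic): 1 H
  Total hydrogens = 12.
Molecular formula: C8H12ClN

C8H12ClN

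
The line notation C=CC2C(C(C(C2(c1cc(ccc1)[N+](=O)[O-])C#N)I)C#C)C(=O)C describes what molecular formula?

Heavy atoms from the SMILES: 18 C, 1 I, 2 N, 3 O.
Implicit hydrogens by atom environment:
  6 × C: 1 H each → 6
  4 × C (aromatic): 1 H each → 4
  4 × C: no H
  2 × C (aromatic): no H
  2 × O: no H
  1 × C: 3 H
  1 × C: 2 H
  1 × I: no H
  1 × N: no H
  1 × N (charge +1): no H
  1 × O (charge -1): no H
  Total hydrogens = 15.
Molecular formula: C18H15IN2O3

C18H15IN2O3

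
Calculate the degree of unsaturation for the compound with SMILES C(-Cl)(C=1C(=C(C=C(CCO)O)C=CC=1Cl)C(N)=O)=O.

Molecular formula from the SMILES: C12H11Cl2NO4.
DoU = (2C + 2 + N − H − X)/2 = (2·12 + 2 + 1 − 11 − 2)/2 = 14/2 = 7.
(Structurally: 1 ring(s) + 6 π bond(s) = 7.)

7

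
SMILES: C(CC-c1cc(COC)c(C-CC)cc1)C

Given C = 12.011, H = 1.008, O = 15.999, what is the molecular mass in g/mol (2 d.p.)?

220.36

Molecular formula: C15H24O.
M = 15×12.011 + 24×1.008 + 1×15.999 = 220.36 g/mol.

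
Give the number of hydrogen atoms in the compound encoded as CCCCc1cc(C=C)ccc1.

16

Hydrogens are implicit in SMILES; fill each atom to its normal valence:
  4 × C: 2 H each → 8
  4 × C (aromatic): 1 H each → 4
  2 × C (aromatic): no H
  1 × C: 3 H
  1 × C: 1 H
  Total hydrogens = 16.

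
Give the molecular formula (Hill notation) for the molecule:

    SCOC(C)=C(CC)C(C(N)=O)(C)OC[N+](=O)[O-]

C10H18N2O5S

Heavy atoms from the SMILES: 10 C, 2 N, 5 O, 1 S.
Implicit hydrogens by atom environment:
  4 × C: no H
  4 × O: no H
  3 × C: 3 H each → 9
  3 × C: 2 H each → 6
  1 × N: 2 H
  1 × N (charge +1): no H
  1 × O (charge -1): no H
  1 × S: 1 H
  Total hydrogens = 18.
Molecular formula: C10H18N2O5S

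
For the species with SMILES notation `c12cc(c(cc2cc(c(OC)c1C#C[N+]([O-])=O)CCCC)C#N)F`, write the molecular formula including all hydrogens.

C18H15FN2O3

Heavy atoms from the SMILES: 18 C, 1 F, 2 N, 3 O.
Implicit hydrogens by atom environment:
  7 × C (aromatic): no H
  3 × C: 2 H each → 6
  3 × C (aromatic): 1 H each → 3
  3 × C: no H
  2 × C: 3 H each → 6
  2 × O: no H
  1 × F: no H
  1 × N: no H
  1 × N (charge +1): no H
  1 × O (charge -1): no H
  Total hydrogens = 15.
Molecular formula: C18H15FN2O3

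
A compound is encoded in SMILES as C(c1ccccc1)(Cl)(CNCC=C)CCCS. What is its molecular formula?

C14H20ClNS

Heavy atoms from the SMILES: 14 C, 1 Cl, 1 N, 1 S.
Implicit hydrogens by atom environment:
  6 × C: 2 H each → 12
  5 × C (aromatic): 1 H each → 5
  1 × C: 1 H
  1 × C: no H
  1 × C (aromatic): no H
  1 × Cl: no H
  1 × N: 1 H
  1 × S: 1 H
  Total hydrogens = 20.
Molecular formula: C14H20ClNS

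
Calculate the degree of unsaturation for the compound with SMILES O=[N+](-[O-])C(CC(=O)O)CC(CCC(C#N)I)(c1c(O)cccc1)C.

8

Molecular formula from the SMILES: C16H19IN2O5.
DoU = (2C + 2 + N − H − X)/2 = (2·16 + 2 + 2 − 19 − 1)/2 = 16/2 = 8.
(Structurally: 1 ring(s) + 7 π bond(s) = 8.)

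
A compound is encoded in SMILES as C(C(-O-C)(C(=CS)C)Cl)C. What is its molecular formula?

C7H13ClOS

Heavy atoms from the SMILES: 7 C, 1 Cl, 1 O, 1 S.
Implicit hydrogens by atom environment:
  3 × C: 3 H each → 9
  2 × C: no H
  1 × C: 2 H
  1 × C: 1 H
  1 × Cl: no H
  1 × O: no H
  1 × S: 1 H
  Total hydrogens = 13.
Molecular formula: C7H13ClOS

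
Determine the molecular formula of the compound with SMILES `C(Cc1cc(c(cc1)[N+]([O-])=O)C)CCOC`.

Heavy atoms from the SMILES: 12 C, 1 N, 3 O.
Implicit hydrogens by atom environment:
  4 × C: 2 H each → 8
  3 × C (aromatic): 1 H each → 3
  3 × C (aromatic): no H
  2 × C: 3 H each → 6
  2 × O: no H
  1 × N (charge +1): no H
  1 × O (charge -1): no H
  Total hydrogens = 17.
Molecular formula: C12H17NO3

C12H17NO3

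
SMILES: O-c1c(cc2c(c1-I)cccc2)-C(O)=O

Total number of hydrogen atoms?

Hydrogens are implicit in SMILES; fill each atom to its normal valence:
  5 × C (aromatic): 1 H each → 5
  5 × C (aromatic): no H
  2 × O: 1 H each → 2
  1 × C: no H
  1 × I: no H
  1 × O: no H
  Total hydrogens = 7.

7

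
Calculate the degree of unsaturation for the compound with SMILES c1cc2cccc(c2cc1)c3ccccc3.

11

Molecular formula from the SMILES: C16H12.
DoU = (2C + 2 + N − H − X)/2 = (2·16 + 2 + 0 − 12 − 0)/2 = 22/2 = 11.
(Structurally: 3 ring(s) + 8 π bond(s) = 11.)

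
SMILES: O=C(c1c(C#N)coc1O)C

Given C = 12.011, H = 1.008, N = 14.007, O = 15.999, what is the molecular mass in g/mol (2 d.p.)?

Molecular formula: C7H5NO3.
M = 7×12.011 + 5×1.008 + 1×14.007 + 3×15.999 = 151.12 g/mol.

151.12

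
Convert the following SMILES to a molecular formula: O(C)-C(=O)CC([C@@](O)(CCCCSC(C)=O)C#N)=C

Heavy atoms from the SMILES: 13 C, 1 N, 4 O, 1 S.
Implicit hydrogens by atom environment:
  6 × C: 2 H each → 12
  5 × C: no H
  3 × O: no H
  2 × C: 3 H each → 6
  1 × N: no H
  1 × O: 1 H
  1 × S: no H
  Total hydrogens = 19.
Molecular formula: C13H19NO4S

C13H19NO4S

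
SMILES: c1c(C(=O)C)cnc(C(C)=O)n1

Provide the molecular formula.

Heavy atoms from the SMILES: 8 C, 2 N, 2 O.
Implicit hydrogens by atom environment:
  2 × C: 3 H each → 6
  2 × C (aromatic): 1 H each → 2
  2 × C (aromatic): no H
  2 × C: no H
  2 × N (aromatic): no H
  2 × O: no H
  Total hydrogens = 8.
Molecular formula: C8H8N2O2

C8H8N2O2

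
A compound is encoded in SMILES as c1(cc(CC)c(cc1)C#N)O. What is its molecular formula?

Heavy atoms from the SMILES: 9 C, 1 N, 1 O.
Implicit hydrogens by atom environment:
  3 × C (aromatic): 1 H each → 3
  3 × C (aromatic): no H
  1 × C: 3 H
  1 × C: 2 H
  1 × C: no H
  1 × N: no H
  1 × O: 1 H
  Total hydrogens = 9.
Molecular formula: C9H9NO

C9H9NO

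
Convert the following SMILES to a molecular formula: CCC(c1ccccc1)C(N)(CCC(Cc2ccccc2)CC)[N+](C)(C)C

C25H39N2+

Heavy atoms from the SMILES: 25 C, 2 N.
Implicit hydrogens by atom environment:
  10 × C (aromatic): 1 H each → 10
  5 × C: 3 H each → 15
  5 × C: 2 H each → 10
  2 × C: 1 H each → 2
  2 × C (aromatic): no H
  1 × C: no H
  1 × N: 2 H
  1 × N (charge +1): no H
  Total hydrogens = 39.
Net charge +1.
Molecular formula: C25H39N2+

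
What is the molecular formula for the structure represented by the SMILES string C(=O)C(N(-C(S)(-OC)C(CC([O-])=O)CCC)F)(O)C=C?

Heavy atoms from the SMILES: 12 C, 1 F, 1 N, 5 O, 1 S.
Implicit hydrogens by atom environment:
  4 × C: 2 H each → 8
  3 × C: 1 H each → 3
  3 × C: no H
  3 × O: no H
  2 × C: 3 H each → 6
  1 × F: no H
  1 × N: no H
  1 × O: 1 H
  1 × O (charge -1): no H
  1 × S: 1 H
  Total hydrogens = 19.
Net charge -1.
Molecular formula: C12H19FNO5S-

C12H19FNO5S-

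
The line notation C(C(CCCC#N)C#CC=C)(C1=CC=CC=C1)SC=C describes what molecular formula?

Heavy atoms from the SMILES: 18 C, 1 N, 1 S.
Implicit hydrogens by atom environment:
  5 × C: 2 H each → 10
  5 × C (aromatic): 1 H each → 5
  4 × C: 1 H each → 4
  3 × C: no H
  1 × C (aromatic): no H
  1 × N: no H
  1 × S: no H
  Total hydrogens = 19.
Molecular formula: C18H19NS

C18H19NS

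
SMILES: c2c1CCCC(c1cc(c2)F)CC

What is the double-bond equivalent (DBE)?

5

Molecular formula from the SMILES: C12H15F.
DoU = (2C + 2 + N − H − X)/2 = (2·12 + 2 + 0 − 15 − 1)/2 = 10/2 = 5.
(Structurally: 2 ring(s) + 3 π bond(s) = 5.)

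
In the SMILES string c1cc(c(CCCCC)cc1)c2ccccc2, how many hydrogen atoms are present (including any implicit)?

Hydrogens are implicit in SMILES; fill each atom to its normal valence:
  9 × C (aromatic): 1 H each → 9
  4 × C: 2 H each → 8
  3 × C (aromatic): no H
  1 × C: 3 H
  Total hydrogens = 20.

20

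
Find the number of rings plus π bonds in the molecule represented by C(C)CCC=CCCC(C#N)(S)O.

3

Molecular formula from the SMILES: C10H17NOS.
DoU = (2C + 2 + N − H − X)/2 = (2·10 + 2 + 1 − 17 − 0)/2 = 6/2 = 3.
(Structurally: 0 ring(s) + 3 π bond(s) = 3.)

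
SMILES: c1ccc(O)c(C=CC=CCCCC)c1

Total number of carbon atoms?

The symbol for carbon appears 14 times in the SMILES. Lowercase c denotes aromatic carbon and counts toward C.

14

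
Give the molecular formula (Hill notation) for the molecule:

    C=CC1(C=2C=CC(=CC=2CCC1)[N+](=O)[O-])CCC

Heavy atoms from the SMILES: 15 C, 1 N, 2 O.
Implicit hydrogens by atom environment:
  6 × C: 2 H each → 12
  3 × C (aromatic): 1 H each → 3
  3 × C (aromatic): no H
  1 × C: 3 H
  1 × C: 1 H
  1 × C: no H
  1 × N (charge +1): no H
  1 × O: no H
  1 × O (charge -1): no H
  Total hydrogens = 19.
Molecular formula: C15H19NO2

C15H19NO2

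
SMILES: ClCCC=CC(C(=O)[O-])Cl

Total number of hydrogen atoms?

7

Hydrogens are implicit in SMILES; fill each atom to its normal valence:
  3 × C: 1 H each → 3
  2 × C: 2 H each → 4
  2 × Cl: no H
  1 × C: no H
  1 × O: no H
  1 × O (charge -1): no H
  Total hydrogens = 7.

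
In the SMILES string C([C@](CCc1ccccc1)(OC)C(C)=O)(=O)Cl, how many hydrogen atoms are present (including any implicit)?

Hydrogens are implicit in SMILES; fill each atom to its normal valence:
  5 × C (aromatic): 1 H each → 5
  3 × C: no H
  3 × O: no H
  2 × C: 3 H each → 6
  2 × C: 2 H each → 4
  1 × C (aromatic): no H
  1 × Cl: no H
  Total hydrogens = 15.

15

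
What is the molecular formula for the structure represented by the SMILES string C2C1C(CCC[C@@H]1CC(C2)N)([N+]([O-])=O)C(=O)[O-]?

C11H17N2O4-

Heavy atoms from the SMILES: 11 C, 2 N, 4 O.
Implicit hydrogens by atom environment:
  6 × C: 2 H each → 12
  3 × C: 1 H each → 3
  2 × C: no H
  2 × O: no H
  2 × O (charge -1): no H
  1 × N: 2 H
  1 × N (charge +1): no H
  Total hydrogens = 17.
Net charge -1.
Molecular formula: C11H17N2O4-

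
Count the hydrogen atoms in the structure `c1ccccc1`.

6

Hydrogens are implicit in SMILES; fill each atom to its normal valence:
  6 × C (aromatic): 1 H each → 6
  Total hydrogens = 6.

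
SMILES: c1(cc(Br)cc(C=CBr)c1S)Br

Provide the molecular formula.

C8H5Br3S

Heavy atoms from the SMILES: 3 Br, 8 C, 1 S.
Implicit hydrogens by atom environment:
  4 × C (aromatic): no H
  3 × Br: no H
  2 × C (aromatic): 1 H each → 2
  2 × C: 1 H each → 2
  1 × S: 1 H
  Total hydrogens = 5.
Molecular formula: C8H5Br3S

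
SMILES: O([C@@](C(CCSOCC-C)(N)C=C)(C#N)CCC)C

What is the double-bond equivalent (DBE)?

Molecular formula from the SMILES: C14H26N2O2S.
DoU = (2C + 2 + N − H − X)/2 = (2·14 + 2 + 2 − 26 − 0)/2 = 6/2 = 3.
(Structurally: 0 ring(s) + 3 π bond(s) = 3.)

3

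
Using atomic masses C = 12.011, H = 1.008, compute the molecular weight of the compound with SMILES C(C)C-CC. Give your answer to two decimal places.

72.15

Molecular formula: C5H12.
M = 5×12.011 + 12×1.008 = 72.15 g/mol.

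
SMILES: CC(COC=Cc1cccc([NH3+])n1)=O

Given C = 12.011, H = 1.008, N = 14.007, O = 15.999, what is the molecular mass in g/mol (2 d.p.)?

193.23

Molecular formula: C10H13N2O2+.
M = 10×12.011 + 13×1.008 + 2×14.007 + 2×15.999 = 193.23 g/mol.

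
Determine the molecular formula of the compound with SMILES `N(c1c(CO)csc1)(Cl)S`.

C5H6ClNOS2

Heavy atoms from the SMILES: 5 C, 1 Cl, 1 N, 1 O, 2 S.
Implicit hydrogens by atom environment:
  2 × C (aromatic): 1 H each → 2
  2 × C (aromatic): no H
  1 × C: 2 H
  1 × Cl: no H
  1 × N: no H
  1 × O: 1 H
  1 × S: 1 H
  1 × S (aromatic): no H
  Total hydrogens = 6.
Molecular formula: C5H6ClNOS2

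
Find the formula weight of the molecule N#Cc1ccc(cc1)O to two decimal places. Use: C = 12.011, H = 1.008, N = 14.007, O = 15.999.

119.12

Molecular formula: C7H5NO.
M = 7×12.011 + 5×1.008 + 1×14.007 + 1×15.999 = 119.12 g/mol.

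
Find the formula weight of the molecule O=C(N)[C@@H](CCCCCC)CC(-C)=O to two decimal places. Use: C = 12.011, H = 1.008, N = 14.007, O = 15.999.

199.29

Molecular formula: C11H21NO2.
M = 11×12.011 + 21×1.008 + 1×14.007 + 2×15.999 = 199.29 g/mol.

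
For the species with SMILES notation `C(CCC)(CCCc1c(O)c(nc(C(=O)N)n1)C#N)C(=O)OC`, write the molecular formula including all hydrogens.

C15H20N4O4

Heavy atoms from the SMILES: 15 C, 4 N, 4 O.
Implicit hydrogens by atom environment:
  5 × C: 2 H each → 10
  4 × C (aromatic): no H
  3 × C: no H
  3 × O: no H
  2 × C: 3 H each → 6
  2 × N (aromatic): no H
  1 × C: 1 H
  1 × N: 2 H
  1 × N: no H
  1 × O: 1 H
  Total hydrogens = 20.
Molecular formula: C15H20N4O4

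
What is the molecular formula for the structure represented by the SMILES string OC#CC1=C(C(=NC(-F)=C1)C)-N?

Heavy atoms from the SMILES: 8 C, 1 F, 2 N, 1 O.
Implicit hydrogens by atom environment:
  4 × C (aromatic): no H
  2 × C: no H
  1 × C: 3 H
  1 × C (aromatic): 1 H
  1 × F: no H
  1 × N: 2 H
  1 × N (aromatic): no H
  1 × O: 1 H
  Total hydrogens = 7.
Molecular formula: C8H7FN2O

C8H7FN2O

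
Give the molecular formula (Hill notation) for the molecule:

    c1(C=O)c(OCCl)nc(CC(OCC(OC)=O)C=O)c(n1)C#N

Heavy atoms from the SMILES: 13 C, 1 Cl, 3 N, 6 O.
Implicit hydrogens by atom environment:
  6 × O: no H
  4 × C (aromatic): no H
  3 × C: 2 H each → 6
  3 × C: 1 H each → 3
  2 × C: no H
  2 × N (aromatic): no H
  1 × C: 3 H
  1 × Cl: no H
  1 × N: no H
  Total hydrogens = 12.
Molecular formula: C13H12ClN3O6

C13H12ClN3O6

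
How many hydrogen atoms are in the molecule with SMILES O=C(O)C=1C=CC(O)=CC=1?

6

Hydrogens are implicit in SMILES; fill each atom to its normal valence:
  4 × C (aromatic): 1 H each → 4
  2 × C (aromatic): no H
  2 × O: 1 H each → 2
  1 × C: no H
  1 × O: no H
  Total hydrogens = 6.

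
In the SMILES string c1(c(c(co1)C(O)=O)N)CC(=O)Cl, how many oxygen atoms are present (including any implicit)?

The symbol for oxygen appears 4 times in the SMILES.

4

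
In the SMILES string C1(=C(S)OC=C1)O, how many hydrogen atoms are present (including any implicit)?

Hydrogens are implicit in SMILES; fill each atom to its normal valence:
  2 × C (aromatic): 1 H each → 2
  2 × C (aromatic): no H
  1 × O: 1 H
  1 × O (aromatic): no H
  1 × S: 1 H
  Total hydrogens = 4.

4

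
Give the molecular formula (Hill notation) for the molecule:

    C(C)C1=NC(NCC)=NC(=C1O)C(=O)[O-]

Heavy atoms from the SMILES: 9 C, 3 N, 3 O.
Implicit hydrogens by atom environment:
  4 × C (aromatic): no H
  2 × C: 3 H each → 6
  2 × C: 2 H each → 4
  2 × N (aromatic): no H
  1 × C: no H
  1 × N: 1 H
  1 × O: 1 H
  1 × O: no H
  1 × O (charge -1): no H
  Total hydrogens = 12.
Net charge -1.
Molecular formula: C9H12N3O3-

C9H12N3O3-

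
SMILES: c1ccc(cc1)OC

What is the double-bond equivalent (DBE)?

4

Molecular formula from the SMILES: C7H8O.
DoU = (2C + 2 + N − H − X)/2 = (2·7 + 2 + 0 − 8 − 0)/2 = 8/2 = 4.
(Structurally: 1 ring(s) + 3 π bond(s) = 4.)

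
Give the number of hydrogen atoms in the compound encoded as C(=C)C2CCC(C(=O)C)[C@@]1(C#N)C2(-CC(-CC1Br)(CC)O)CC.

Hydrogens are implicit in SMILES; fill each atom to its normal valence:
  7 × C: 2 H each → 14
  5 × C: no H
  4 × C: 1 H each → 4
  3 × C: 3 H each → 9
  1 × Br: no H
  1 × N: no H
  1 × O: 1 H
  1 × O: no H
  Total hydrogens = 28.

28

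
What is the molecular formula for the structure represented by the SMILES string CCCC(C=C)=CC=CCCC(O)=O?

C12H18O2

Heavy atoms from the SMILES: 12 C, 2 O.
Implicit hydrogens by atom environment:
  5 × C: 2 H each → 10
  4 × C: 1 H each → 4
  2 × C: no H
  1 × C: 3 H
  1 × O: 1 H
  1 × O: no H
  Total hydrogens = 18.
Molecular formula: C12H18O2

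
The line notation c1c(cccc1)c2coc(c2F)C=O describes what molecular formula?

Heavy atoms from the SMILES: 11 C, 1 F, 2 O.
Implicit hydrogens by atom environment:
  6 × C (aromatic): 1 H each → 6
  4 × C (aromatic): no H
  1 × C: 1 H
  1 × F: no H
  1 × O (aromatic): no H
  1 × O: no H
  Total hydrogens = 7.
Molecular formula: C11H7FO2

C11H7FO2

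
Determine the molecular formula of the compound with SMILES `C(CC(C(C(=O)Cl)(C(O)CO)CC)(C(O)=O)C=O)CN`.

Heavy atoms from the SMILES: 12 C, 1 Cl, 1 N, 6 O.
Implicit hydrogens by atom environment:
  5 × C: 2 H each → 10
  4 × C: no H
  3 × O: 1 H each → 3
  3 × O: no H
  2 × C: 1 H each → 2
  1 × C: 3 H
  1 × Cl: no H
  1 × N: 2 H
  Total hydrogens = 20.
Molecular formula: C12H20ClNO6

C12H20ClNO6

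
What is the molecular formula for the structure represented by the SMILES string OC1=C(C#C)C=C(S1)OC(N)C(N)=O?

C8H8N2O3S

Heavy atoms from the SMILES: 8 C, 2 N, 3 O, 1 S.
Implicit hydrogens by atom environment:
  3 × C (aromatic): no H
  2 × C: 1 H each → 2
  2 × C: no H
  2 × N: 2 H each → 4
  2 × O: no H
  1 × C (aromatic): 1 H
  1 × O: 1 H
  1 × S (aromatic): no H
  Total hydrogens = 8.
Molecular formula: C8H8N2O3S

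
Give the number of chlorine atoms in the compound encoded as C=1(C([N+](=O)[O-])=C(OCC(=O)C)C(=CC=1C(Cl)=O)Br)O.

1

The symbol for chlorine appears 1 time in the SMILES.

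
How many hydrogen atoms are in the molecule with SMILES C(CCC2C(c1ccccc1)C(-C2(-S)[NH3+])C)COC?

26

Hydrogens are implicit in SMILES; fill each atom to its normal valence:
  5 × C (aromatic): 1 H each → 5
  4 × C: 2 H each → 8
  3 × C: 1 H each → 3
  2 × C: 3 H each → 6
  1 × C: no H
  1 × C (aromatic): no H
  1 × N (charge +1): 3 H
  1 × O: no H
  1 × S: 1 H
  Total hydrogens = 26.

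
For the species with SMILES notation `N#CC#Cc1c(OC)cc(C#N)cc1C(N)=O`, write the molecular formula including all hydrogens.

Heavy atoms from the SMILES: 12 C, 3 N, 2 O.
Implicit hydrogens by atom environment:
  5 × C: no H
  4 × C (aromatic): no H
  2 × C (aromatic): 1 H each → 2
  2 × N: no H
  2 × O: no H
  1 × C: 3 H
  1 × N: 2 H
  Total hydrogens = 7.
Molecular formula: C12H7N3O2

C12H7N3O2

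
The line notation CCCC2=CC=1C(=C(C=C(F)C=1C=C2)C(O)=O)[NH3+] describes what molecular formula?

C14H15FNO2+

Heavy atoms from the SMILES: 14 C, 1 F, 1 N, 2 O.
Implicit hydrogens by atom environment:
  6 × C (aromatic): no H
  4 × C (aromatic): 1 H each → 4
  2 × C: 2 H each → 4
  1 × C: 3 H
  1 × C: no H
  1 × F: no H
  1 × N (charge +1): 3 H
  1 × O: 1 H
  1 × O: no H
  Total hydrogens = 15.
Net charge +1.
Molecular formula: C14H15FNO2+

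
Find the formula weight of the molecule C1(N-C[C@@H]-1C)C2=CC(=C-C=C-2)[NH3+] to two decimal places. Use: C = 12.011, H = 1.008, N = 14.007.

Molecular formula: C10H15N2+.
M = 10×12.011 + 15×1.008 + 2×14.007 = 163.24 g/mol.

163.24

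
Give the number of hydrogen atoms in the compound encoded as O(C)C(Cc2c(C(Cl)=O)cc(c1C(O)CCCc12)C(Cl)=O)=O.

14

Hydrogens are implicit in SMILES; fill each atom to its normal valence:
  5 × C (aromatic): no H
  4 × C: 2 H each → 8
  4 × O: no H
  3 × C: no H
  2 × Cl: no H
  1 × C: 3 H
  1 × C (aromatic): 1 H
  1 × C: 1 H
  1 × O: 1 H
  Total hydrogens = 14.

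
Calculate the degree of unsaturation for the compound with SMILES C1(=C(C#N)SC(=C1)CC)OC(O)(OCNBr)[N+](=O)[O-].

6

Molecular formula from the SMILES: C9H10BrN3O5S.
DoU = (2C + 2 + N − H − X)/2 = (2·9 + 2 + 3 − 10 − 1)/2 = 12/2 = 6.
(Structurally: 1 ring(s) + 5 π bond(s) = 6.)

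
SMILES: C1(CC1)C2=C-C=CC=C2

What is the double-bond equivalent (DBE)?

5

Molecular formula from the SMILES: C9H10.
DoU = (2C + 2 + N − H − X)/2 = (2·9 + 2 + 0 − 10 − 0)/2 = 10/2 = 5.
(Structurally: 2 ring(s) + 3 π bond(s) = 5.)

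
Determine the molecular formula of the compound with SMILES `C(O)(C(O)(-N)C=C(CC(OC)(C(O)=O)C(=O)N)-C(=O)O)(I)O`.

Heavy atoms from the SMILES: 10 C, 1 I, 2 N, 9 O.
Implicit hydrogens by atom environment:
  7 × C: no H
  5 × O: 1 H each → 5
  4 × O: no H
  2 × N: 2 H each → 4
  1 × C: 3 H
  1 × C: 2 H
  1 × C: 1 H
  1 × I: no H
  Total hydrogens = 15.
Molecular formula: C10H15IN2O9

C10H15IN2O9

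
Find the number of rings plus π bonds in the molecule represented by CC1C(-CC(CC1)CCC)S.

Molecular formula from the SMILES: C10H20S.
DoU = (2C + 2 + N − H − X)/2 = (2·10 + 2 + 0 − 20 − 0)/2 = 2/2 = 1.
(Structurally: 1 ring(s) + 0 π bond(s) = 1.)

1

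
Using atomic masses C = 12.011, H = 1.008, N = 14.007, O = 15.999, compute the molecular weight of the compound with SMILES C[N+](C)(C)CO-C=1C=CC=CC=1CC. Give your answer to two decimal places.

194.30

Molecular formula: C12H20NO+.
M = 12×12.011 + 20×1.008 + 1×14.007 + 1×15.999 = 194.30 g/mol.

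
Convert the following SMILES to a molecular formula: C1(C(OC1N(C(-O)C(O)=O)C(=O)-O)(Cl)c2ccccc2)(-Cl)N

C12H12Cl2N2O6

Heavy atoms from the SMILES: 12 C, 2 Cl, 2 N, 6 O.
Implicit hydrogens by atom environment:
  5 × C (aromatic): 1 H each → 5
  4 × C: no H
  3 × O: 1 H each → 3
  3 × O: no H
  2 × C: 1 H each → 2
  2 × Cl: no H
  1 × C (aromatic): no H
  1 × N: 2 H
  1 × N: no H
  Total hydrogens = 12.
Molecular formula: C12H12Cl2N2O6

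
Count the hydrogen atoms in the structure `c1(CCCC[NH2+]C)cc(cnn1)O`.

16

Hydrogens are implicit in SMILES; fill each atom to its normal valence:
  4 × C: 2 H each → 8
  2 × C (aromatic): 1 H each → 2
  2 × C (aromatic): no H
  2 × N (aromatic): no H
  1 × C: 3 H
  1 × N (charge +1): 2 H
  1 × O: 1 H
  Total hydrogens = 16.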